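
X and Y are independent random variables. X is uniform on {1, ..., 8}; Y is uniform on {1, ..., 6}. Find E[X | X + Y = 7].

7/2

Outcomes with X + Y = 7: (1,6), (2,5), (3,4), (4,3), (5,2), (6,1), each with probability 1/48.
E[X | X + Y = 7] = (1 + 2 + 3 + 4 + 5 + 6) / 6 = 7/2.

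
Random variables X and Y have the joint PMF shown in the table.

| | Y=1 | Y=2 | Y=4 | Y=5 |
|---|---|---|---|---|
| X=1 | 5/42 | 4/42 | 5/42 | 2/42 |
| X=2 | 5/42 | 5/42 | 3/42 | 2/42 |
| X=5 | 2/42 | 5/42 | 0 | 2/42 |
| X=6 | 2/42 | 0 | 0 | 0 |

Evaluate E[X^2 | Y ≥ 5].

10

P(Y ≥ 5) = 1/7.
Σ X^2·P over the event = 1·(2/42) + 4·(2/42) + 25·(2/42) = 10/7.
E[X^2 | Y ≥ 5] = (10/7) / (1/7) = 10.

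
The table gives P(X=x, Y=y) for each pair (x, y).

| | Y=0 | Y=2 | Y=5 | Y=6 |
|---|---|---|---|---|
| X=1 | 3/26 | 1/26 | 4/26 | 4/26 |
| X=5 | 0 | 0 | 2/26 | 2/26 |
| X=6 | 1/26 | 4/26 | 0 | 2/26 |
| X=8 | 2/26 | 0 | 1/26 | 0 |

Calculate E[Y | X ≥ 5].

47/14

P(X ≥ 5) = 7/13.
Σ Y·P over the event = 5·(2/26) + 6·(2/26) + 0·(1/26) + 2·(4/26) + 6·(2/26) + 0·(2/26) + 5·(1/26) = 47/26.
E[Y | X ≥ 5] = (47/26) / (7/13) = 47/14.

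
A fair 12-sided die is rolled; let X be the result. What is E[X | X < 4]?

Given X < 4, X is equally likely to be any of {1, 2, 3}.
E[X | X < 4] = (1 + 2 + 3) / 3 = 2.

2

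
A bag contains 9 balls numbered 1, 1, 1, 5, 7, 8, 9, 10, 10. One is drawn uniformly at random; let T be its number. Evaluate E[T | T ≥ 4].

49/6

P(T ≥ 4) = 2/3.
Σ over the event: 5·1/9 + 7·1/9 + 8·1/9 + 9·1/9 + 10·2/9 = 49/9.
E[T | T ≥ 4] = (49/9) / (2/3) = 49/6.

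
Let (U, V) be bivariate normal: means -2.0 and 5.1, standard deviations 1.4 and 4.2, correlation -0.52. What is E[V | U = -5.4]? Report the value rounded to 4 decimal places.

10.4040

The regression of V on U has slope ρ·σ_V/σ_U and passes through (μ_U, μ_V).
E[V | U=-5.4] = 5.1 + (-0.52)·(4.2/1.4)·(-5.4 − (-2.0)) = 5.1 + (-1.56)·(-3.4) = 10.4040.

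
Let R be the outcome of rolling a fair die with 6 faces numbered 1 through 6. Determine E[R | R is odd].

3

Given R is odd, R is equally likely to be any of {1, 3, 5}.
E[R | R is odd] = (1 + 3 + 5) / 3 = 3.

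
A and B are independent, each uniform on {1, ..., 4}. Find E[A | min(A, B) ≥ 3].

7/2

Outcomes with min(A, B) ≥ 3: (3,3), (3,4), (4,3), (4,4), each with probability 1/16.
E[A | min(A, B) ≥ 3] = (3 + 3 + 4 + 4) / 4 = 7/2.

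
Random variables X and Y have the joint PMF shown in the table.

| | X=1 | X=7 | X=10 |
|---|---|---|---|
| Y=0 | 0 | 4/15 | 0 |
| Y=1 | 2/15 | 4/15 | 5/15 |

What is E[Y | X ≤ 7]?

P(X ≤ 7) = 2/3.
Σ Y·P over the event = 1·(2/15) + 0·(4/15) + 1·(4/15) = 2/5.
E[Y | X ≤ 7] = (2/5) / (2/3) = 3/5.

3/5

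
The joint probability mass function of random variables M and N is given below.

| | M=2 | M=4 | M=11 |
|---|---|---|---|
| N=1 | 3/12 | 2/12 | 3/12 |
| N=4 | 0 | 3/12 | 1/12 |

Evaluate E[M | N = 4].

P(N = 4) = 1/3.
Σ M·P over the event = 4·(3/12) + 11·(1/12) = 23/12.
E[M | N = 4] = (23/12) / (1/3) = 23/4.

23/4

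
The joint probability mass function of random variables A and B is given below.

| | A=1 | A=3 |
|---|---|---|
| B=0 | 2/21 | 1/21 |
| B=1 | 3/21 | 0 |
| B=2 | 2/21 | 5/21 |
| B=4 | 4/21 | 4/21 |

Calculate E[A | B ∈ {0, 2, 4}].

P(B ∈ {0, 2, 4}) = 6/7.
Σ A·P over the event = 1·(2/21) + 1·(2/21) + 1·(4/21) + 3·(1/21) + 3·(5/21) + 3·(4/21) = 38/21.
E[A | B ∈ {0, 2, 4}] = (38/21) / (6/7) = 19/9.

19/9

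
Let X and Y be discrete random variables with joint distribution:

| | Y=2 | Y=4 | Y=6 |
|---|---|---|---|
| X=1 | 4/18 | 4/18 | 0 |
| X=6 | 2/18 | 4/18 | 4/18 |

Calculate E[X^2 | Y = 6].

36

P(Y = 6) = 2/9.
Summing X^2·P(X=x,Y=y) over the conditioning event gives 8.
E[X^2 | Y = 6] = (8) / (2/9) = 36.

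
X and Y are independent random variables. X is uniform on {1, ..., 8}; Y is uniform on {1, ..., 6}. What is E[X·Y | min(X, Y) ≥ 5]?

143/4

Outcomes with min(X, Y) ≥ 5: (5,5), (5,6), (6,5), (6,6), (7,5), (7,6), (8,5), (8,6), each with probability 1/48.
E[X·Y | min(X, Y) ≥ 5] = (25 + 30 + 30 + 36 + 35 + 42 + 40 + 48) / 8 = 143/4.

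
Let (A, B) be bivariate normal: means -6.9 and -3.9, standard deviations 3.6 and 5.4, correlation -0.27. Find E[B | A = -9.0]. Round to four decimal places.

-3.0495

The regression of B on A has slope ρ·σ_B/σ_A and passes through (μ_A, μ_B).
E[B | A=-9.0] = -3.9 + (-0.27)·(5.4/3.6)·(-9.0 − (-6.9)) = -3.9 + (-0.405)·(-2.1) = -3.0495.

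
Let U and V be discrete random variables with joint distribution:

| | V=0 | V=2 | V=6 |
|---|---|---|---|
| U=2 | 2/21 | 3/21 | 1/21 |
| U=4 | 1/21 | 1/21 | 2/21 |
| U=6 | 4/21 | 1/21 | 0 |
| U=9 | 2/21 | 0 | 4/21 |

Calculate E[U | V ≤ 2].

P(V ≤ 2) = 2/3.
Σ U·P over the event = 2·(2/21) + 2·(3/21) + 4·(1/21) + 4·(1/21) + 6·(4/21) + 6·(1/21) + 9·(2/21) = 22/7.
E[U | V ≤ 2] = (22/7) / (2/3) = 33/7.

33/7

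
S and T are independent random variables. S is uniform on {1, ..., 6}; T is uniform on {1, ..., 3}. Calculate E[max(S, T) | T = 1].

Outcomes with T = 1: (1,1), (2,1), (3,1), (4,1), (5,1), (6,1), each with probability 1/18.
E[max(S, T) | T = 1] = (1 + 2 + 3 + 4 + 5 + 6) / 6 = 7/2.

7/2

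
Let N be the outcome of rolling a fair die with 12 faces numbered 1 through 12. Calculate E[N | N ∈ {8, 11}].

P(N ∈ {8, 11}) = 1/6.
Σ over the event: 8·1/12 + 11·1/12 = 19/12.
E[N | N ∈ {8, 11}] = (19/12) / (1/6) = 19/2.

19/2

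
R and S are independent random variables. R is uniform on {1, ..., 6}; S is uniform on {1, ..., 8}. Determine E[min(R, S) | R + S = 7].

Outcomes with R + S = 7: (1,6), (2,5), (3,4), (4,3), (5,2), (6,1), each with probability 1/48.
E[min(R, S) | R + S = 7] = (1 + 2 + 3 + 3 + 2 + 1) / 6 = 2.

2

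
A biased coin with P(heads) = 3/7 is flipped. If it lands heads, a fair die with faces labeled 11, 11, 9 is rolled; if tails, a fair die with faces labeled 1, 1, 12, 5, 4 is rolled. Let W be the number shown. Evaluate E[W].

E[W | heads] = (11+11+9)/3 = 31/3.
E[W | tails] = (1+1+12+5+4)/5 = 23/5.
E[W] = (3/7)·(31/3) + (4/7)·(23/5) = 247/35.

247/35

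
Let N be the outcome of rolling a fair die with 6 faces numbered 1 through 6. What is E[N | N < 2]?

Given N < 2, N is equally likely to be any of {1}.
E[N | N < 2] = (1) / 1 = 1.

1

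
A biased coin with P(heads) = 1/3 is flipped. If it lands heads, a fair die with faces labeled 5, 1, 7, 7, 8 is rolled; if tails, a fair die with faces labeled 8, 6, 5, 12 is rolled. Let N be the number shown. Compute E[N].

E[N | heads] = (5+1+7+7+8)/5 = 28/5.
E[N | tails] = (8+6+5+12)/4 = 31/4.
By the law of total expectation,
E[N] = (1/3)·(28/5) + (2/3)·(31/4) = 211/30.

211/30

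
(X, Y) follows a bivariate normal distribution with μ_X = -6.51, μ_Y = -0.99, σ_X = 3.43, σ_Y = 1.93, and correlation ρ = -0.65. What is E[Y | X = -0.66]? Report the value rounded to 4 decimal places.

-3.1296

For a bivariate normal, E[Y | X=x] = μ_Y + ρ·(σ_Y/σ_X)·(x − μ_X).
E[Y | X=-0.66] = -0.99 + (-0.65)·(1.93/3.43)·(-0.66 − (-6.51)) = -0.99 + (-0.36574)·(5.85) = -3.1296.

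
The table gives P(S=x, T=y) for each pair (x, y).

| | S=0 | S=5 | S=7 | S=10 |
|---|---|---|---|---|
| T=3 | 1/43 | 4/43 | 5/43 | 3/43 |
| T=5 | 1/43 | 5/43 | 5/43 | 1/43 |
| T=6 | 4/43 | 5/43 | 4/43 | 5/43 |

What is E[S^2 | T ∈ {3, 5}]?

P(T ∈ {3, 5}) = 25/43.
Summing S^2·P(S=x,T=y) over the conditioning event gives 1115/43.
E[S^2 | T ∈ {3, 5}] = (1115/43) / (25/43) = 223/5.

223/5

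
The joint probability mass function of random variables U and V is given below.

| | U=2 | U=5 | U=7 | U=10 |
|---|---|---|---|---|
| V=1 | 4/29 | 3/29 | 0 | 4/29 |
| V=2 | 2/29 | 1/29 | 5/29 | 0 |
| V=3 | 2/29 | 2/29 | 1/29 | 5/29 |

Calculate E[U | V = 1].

P(V = 1) = 11/29.
Σ U·P over the event = 2·(4/29) + 5·(3/29) + 10·(4/29) = 63/29.
E[U | V = 1] = (63/29) / (11/29) = 63/11.

63/11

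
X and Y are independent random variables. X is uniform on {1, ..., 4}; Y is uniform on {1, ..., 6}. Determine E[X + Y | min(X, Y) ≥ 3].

8

Outcomes with min(X, Y) ≥ 3: (3,3), (3,4), (3,5), (3,6), (4,3), (4,4), (4,5), (4,6), each with probability 1/24.
E[X + Y | min(X, Y) ≥ 3] = (6 + 7 + 8 + 9 + 7 + 8 + 9 + 10) / 8 = 8.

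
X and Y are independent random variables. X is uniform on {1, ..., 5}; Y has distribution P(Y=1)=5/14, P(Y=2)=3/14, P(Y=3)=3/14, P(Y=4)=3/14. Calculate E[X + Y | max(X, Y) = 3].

80/17

P(max(X, Y) = 3) = 17/70.
Summing (X+Y)·P(x,y) over outcomes with max(X, Y) = 3 gives 8/7.
E[X + Y | max(X, Y) = 3] = (8/7) / (17/70) = 80/17.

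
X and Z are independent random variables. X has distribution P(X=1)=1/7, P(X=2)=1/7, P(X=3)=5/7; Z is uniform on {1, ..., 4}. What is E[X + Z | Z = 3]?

39/7

P(Z = 3) = 1/4.
Summing (X+Z)·P(x,y) over outcomes with Z = 3 gives 39/28.
E[X + Z | Z = 3] = (39/28) / (1/4) = 39/7.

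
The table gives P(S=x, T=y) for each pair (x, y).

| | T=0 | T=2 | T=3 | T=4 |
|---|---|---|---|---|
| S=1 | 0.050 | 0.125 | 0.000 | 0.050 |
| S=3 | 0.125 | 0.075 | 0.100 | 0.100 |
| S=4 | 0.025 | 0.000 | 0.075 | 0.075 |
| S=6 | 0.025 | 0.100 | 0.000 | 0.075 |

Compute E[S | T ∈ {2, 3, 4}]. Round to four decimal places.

3.4194

P(T ∈ {2, 3, 4}) = 0.775.
Summing S·P(S=x,T=y) over the conditioning event gives 2.650.
E[S | T ∈ {2, 3, 4}] = (2.650) / (0.775) = 3.4194.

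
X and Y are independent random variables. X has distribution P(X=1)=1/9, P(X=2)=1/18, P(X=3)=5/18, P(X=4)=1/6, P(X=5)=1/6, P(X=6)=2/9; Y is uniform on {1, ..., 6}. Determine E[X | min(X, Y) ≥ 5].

39/7

P(min(X, Y) ≥ 5) = 7/54.
Summing X·P(x,y) over outcomes with min(X, Y) ≥ 5 gives 13/18.
E[X | min(X, Y) ≥ 5] = (13/18) / (7/54) = 39/7.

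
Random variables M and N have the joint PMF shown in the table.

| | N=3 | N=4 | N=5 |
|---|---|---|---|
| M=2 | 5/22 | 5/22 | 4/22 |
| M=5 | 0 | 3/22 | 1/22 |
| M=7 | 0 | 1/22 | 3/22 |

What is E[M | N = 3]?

2

P(N = 3) = 5/22.
Σ M·P over the event = 2·(5/22) = 5/11.
E[M | N = 3] = (5/11) / (5/22) = 2.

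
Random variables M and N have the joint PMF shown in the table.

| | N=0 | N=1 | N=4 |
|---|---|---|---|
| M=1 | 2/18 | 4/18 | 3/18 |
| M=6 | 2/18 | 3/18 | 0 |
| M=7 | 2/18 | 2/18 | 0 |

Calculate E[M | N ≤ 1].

P(N ≤ 1) = 5/6.
Σ M·P over the event = 1·(2/18) + 1·(4/18) + 6·(2/18) + 6·(3/18) + 7·(2/18) + 7·(2/18) = 32/9.
E[M | N ≤ 1] = (32/9) / (5/6) = 64/15.

64/15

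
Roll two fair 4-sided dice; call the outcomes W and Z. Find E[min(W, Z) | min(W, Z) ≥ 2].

23/9

Outcomes with min(W, Z) ≥ 2: (2,2), (2,3), (2,4), (3,2), (3,3), (3,4), (4,2), (4,3), (4,4), each with probability 1/16.
E[min(W, Z) | min(W, Z) ≥ 2] = (2 + 2 + 2 + 2 + 3 + 3 + 2 + 3 + 4) / 9 = 23/9.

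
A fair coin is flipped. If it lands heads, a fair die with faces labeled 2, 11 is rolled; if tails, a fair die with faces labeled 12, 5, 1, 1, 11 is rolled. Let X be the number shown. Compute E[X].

25/4

E[X | heads] = (2+11)/2 = 13/2.
E[X | tails] = (12+5+1+1+11)/5 = 6.
By the law of total expectation,
E[X] = (1/2)·(13/2) + (1/2)·(6) = 25/4.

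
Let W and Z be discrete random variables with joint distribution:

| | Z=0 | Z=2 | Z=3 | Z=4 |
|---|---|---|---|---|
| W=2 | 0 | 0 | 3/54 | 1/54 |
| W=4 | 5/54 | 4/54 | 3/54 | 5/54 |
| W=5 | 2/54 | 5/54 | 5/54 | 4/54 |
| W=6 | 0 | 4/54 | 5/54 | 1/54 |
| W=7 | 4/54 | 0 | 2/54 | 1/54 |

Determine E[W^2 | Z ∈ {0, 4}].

P(Z ∈ {0, 4}) = 23/54.
Σ W^2·P over the event = 4·(1/54) + 16·(5/54) + 16·(5/54) + 25·(2/54) + 25·(4/54) + 36·(1/54) + 49·(4/54) + 49·(1/54) = 595/54.
E[W^2 | Z ∈ {0, 4}] = (595/54) / (23/54) = 595/23.

595/23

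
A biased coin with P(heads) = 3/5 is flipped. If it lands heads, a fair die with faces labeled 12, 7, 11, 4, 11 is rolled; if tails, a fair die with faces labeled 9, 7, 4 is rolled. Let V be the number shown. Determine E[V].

E[V | heads] = (12+7+11+4+11)/5 = 9.
E[V | tails] = (9+7+4)/3 = 20/3.
E[V] = (3/5)·(9) + (2/5)·(20/3) = 121/15.

121/15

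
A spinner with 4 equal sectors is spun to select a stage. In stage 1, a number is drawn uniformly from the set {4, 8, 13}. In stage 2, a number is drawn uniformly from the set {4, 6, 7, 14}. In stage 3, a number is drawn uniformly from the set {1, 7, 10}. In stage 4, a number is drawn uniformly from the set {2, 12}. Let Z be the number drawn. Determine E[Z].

349/48

E[Z | stage 1] = (4+8+13)/3 = 25/3.
E[Z | stage 2] = (4+6+7+14)/4 = 31/4.
E[Z | stage 3] = (1+7+10)/3 = 6.
E[Z | stage 4] = (2+12)/2 = 7.
By the law of total expectation,
E[Z] = (1/4)·(25/3) + (1/4)·(31/4) + (1/4)·(6) + (1/4)·(7) = 349/48.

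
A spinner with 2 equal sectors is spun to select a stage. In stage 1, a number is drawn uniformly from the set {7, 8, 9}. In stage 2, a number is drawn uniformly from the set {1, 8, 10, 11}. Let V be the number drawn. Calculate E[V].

31/4

E[V | stage 1] = (7+8+9)/3 = 8.
E[V | stage 2] = (1+8+10+11)/4 = 15/2.
By the law of total expectation,
E[V] = (1/2)·(8) + (1/2)·(15/2) = 31/4.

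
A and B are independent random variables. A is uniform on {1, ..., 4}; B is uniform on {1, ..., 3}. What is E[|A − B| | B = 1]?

Outcomes with B = 1: (1,1), (2,1), (3,1), (4,1), each with probability 1/12.
E[|A − B| | B = 1] = (0 + 1 + 2 + 3) / 4 = 3/2.

3/2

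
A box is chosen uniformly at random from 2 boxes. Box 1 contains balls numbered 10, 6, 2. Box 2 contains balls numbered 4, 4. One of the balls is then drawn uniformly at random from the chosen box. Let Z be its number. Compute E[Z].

E[Z | box 1] = (10+6+2)/3 = 6.
E[Z | box 2] = (4+4)/2 = 4.
E[Z] = (1/2)·(6) + (1/2)·(4) = 5.

5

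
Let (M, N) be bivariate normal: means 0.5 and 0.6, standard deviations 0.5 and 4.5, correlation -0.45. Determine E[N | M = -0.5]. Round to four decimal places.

For a bivariate normal, E[N | M=x] = μ_N + ρ·(σ_N/σ_M)·(x − μ_M).
E[N | M=-0.5] = 0.6 + (-0.45)·(4.5/0.5)·(-0.5 − (0.5)) = 0.6 + (-4.05)·(-1) = 4.6500.

4.6500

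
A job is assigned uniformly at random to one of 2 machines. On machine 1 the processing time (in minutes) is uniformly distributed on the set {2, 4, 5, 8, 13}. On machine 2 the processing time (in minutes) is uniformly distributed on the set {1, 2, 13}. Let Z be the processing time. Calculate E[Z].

88/15

E[Z | machine 1] = (2+4+5+8+13)/5 = 32/5.
E[Z | machine 2] = (1+2+13)/3 = 16/3.
E[Z] = (1/2)·(32/5) + (1/2)·(16/3) = 88/15.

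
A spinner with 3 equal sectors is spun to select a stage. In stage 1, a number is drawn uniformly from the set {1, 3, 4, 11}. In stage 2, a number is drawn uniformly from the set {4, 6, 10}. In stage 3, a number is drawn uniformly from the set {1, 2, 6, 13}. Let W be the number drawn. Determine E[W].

203/36

E[W | stage 1] = (1+3+4+11)/4 = 19/4.
E[W | stage 2] = (4+6+10)/3 = 20/3.
E[W | stage 3] = (1+2+6+13)/4 = 11/2.
By the law of total expectation,
E[W] = (1/3)·(19/4) + (1/3)·(20/3) + (1/3)·(11/2) = 203/36.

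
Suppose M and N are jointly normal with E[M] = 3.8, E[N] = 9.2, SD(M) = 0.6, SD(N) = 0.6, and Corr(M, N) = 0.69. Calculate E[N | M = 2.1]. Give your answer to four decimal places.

E[N | M=x] = μ_N + ρ(σ_N/σ_M)(x − μ_M) for jointly normal variables.
E[N | M=2.1] = 9.2 + (0.69)·(0.6/0.6)·(2.1 − (3.8)) = 9.2 + (0.69)·(-1.7) = 8.0270.

8.0270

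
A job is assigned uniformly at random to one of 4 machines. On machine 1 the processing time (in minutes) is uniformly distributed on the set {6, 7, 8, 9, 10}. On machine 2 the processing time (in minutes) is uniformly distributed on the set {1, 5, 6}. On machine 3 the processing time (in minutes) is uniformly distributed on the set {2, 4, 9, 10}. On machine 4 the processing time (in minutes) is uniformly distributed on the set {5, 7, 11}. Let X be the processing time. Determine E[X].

E[X | machine 1] = (6+7+8+9+10)/5 = 8.
E[X | machine 2] = (1+5+6)/3 = 4.
E[X | machine 3] = (2+4+9+10)/4 = 25/4.
E[X | machine 4] = (5+7+11)/3 = 23/3.
E[X] = (1/4)·(8) + (1/4)·(4) + (1/4)·(25/4) + (1/4)·(23/3) = 311/48.

311/48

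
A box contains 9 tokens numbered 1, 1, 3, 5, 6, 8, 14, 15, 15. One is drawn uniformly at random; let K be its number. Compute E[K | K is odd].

20/3

P(K is odd) = 2/3.
Σ over the event: 1·2/9 + 3·1/9 + 5·1/9 + 15·2/9 = 40/9.
E[K | K is odd] = (40/9) / (2/3) = 20/3.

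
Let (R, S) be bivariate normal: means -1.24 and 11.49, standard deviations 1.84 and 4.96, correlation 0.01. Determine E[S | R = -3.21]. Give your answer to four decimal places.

11.4369

E[S | R=x] = μ_S + ρ(σ_S/σ_R)(x − μ_R) for jointly normal variables.
E[S | R=-3.21] = 11.49 + (0.01)·(4.96/1.84)·(-3.21 − (-1.24)) = 11.49 + (0.026957)·(-1.97) = 11.4369.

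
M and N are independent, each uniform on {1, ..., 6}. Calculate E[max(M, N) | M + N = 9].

11/2

Outcomes with M + N = 9: (3,6), (4,5), (5,4), (6,3), each with probability 1/36.
E[max(M, N) | M + N = 9] = (6 + 5 + 5 + 6) / 4 = 11/2.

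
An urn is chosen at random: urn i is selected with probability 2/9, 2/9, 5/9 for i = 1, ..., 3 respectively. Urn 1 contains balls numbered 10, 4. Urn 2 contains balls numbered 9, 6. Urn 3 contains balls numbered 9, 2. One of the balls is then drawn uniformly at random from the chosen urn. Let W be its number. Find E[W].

E[W | urn 1] = (10+4)/2 = 7.
E[W | urn 2] = (9+6)/2 = 15/2.
E[W | urn 3] = (9+2)/2 = 11/2.
By the law of total expectation,
E[W] = (2/9)·(7) + (2/9)·(15/2) + (5/9)·(11/2) = 113/18.

113/18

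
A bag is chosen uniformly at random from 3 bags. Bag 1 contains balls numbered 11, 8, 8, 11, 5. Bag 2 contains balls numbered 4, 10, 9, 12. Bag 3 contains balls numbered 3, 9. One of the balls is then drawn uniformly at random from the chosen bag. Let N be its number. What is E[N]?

467/60

E[N | bag 1] = (11+8+8+11+5)/5 = 43/5.
E[N | bag 2] = (4+10+9+12)/4 = 35/4.
E[N | bag 3] = (3+9)/2 = 6.
E[N] = (1/3)·(43/5) + (1/3)·(35/4) + (1/3)·(6) = 467/60.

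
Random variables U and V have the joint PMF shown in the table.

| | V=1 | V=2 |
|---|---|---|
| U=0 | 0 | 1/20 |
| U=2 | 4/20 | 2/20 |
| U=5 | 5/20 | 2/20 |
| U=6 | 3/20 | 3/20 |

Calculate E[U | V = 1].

17/4

P(V = 1) = 3/5.
Σ U·P over the event = 2·(4/20) + 5·(5/20) + 6·(3/20) = 51/20.
E[U | V = 1] = (51/20) / (3/5) = 17/4.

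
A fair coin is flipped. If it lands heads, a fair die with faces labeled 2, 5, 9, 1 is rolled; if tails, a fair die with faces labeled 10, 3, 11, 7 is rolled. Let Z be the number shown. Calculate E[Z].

E[Z | heads] = (2+5+9+1)/4 = 17/4.
E[Z | tails] = (10+3+11+7)/4 = 31/4.
E[Z] = (1/2)·(17/4) + (1/2)·(31/4) = 6.

6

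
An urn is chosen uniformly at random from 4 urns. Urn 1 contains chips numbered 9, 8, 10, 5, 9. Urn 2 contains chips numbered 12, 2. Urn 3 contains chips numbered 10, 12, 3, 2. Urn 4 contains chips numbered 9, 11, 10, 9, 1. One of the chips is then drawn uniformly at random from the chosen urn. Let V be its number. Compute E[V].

E[V | urn 1] = (9+8+10+5+9)/5 = 41/5.
E[V | urn 2] = (12+2)/2 = 7.
E[V | urn 3] = (10+12+3+2)/4 = 27/4.
E[V | urn 4] = (9+11+10+9+1)/5 = 8.
By the law of total expectation,
E[V] = (1/4)·(41/5) + (1/4)·(7) + (1/4)·(27/4) + (1/4)·(8) = 599/80.

599/80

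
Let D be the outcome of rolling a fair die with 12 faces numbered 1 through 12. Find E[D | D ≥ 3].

Given D ≥ 3, D is equally likely to be any of {3, 4, 5, 6, 7, 8, 9, 10, 11, 12}.
E[D | D ≥ 3] = (3 + 4 + 5 + 6 + 7 + 8 + 9 + 10 + 11 + 12) / 10 = 15/2.

15/2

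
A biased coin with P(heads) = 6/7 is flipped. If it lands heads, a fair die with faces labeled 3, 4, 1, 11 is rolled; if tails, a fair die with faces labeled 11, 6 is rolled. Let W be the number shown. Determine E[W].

37/7

E[W | heads] = (3+4+1+11)/4 = 19/4.
E[W | tails] = (11+6)/2 = 17/2.
By the law of total expectation,
E[W] = (6/7)·(19/4) + (1/7)·(17/2) = 37/7.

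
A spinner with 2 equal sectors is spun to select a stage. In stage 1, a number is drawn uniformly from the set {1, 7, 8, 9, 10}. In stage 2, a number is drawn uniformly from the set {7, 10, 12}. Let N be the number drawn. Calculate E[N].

E[N | stage 1] = (1+7+8+9+10)/5 = 7.
E[N | stage 2] = (7+10+12)/3 = 29/3.
E[N] = (1/2)·(7) + (1/2)·(29/3) = 25/3.

25/3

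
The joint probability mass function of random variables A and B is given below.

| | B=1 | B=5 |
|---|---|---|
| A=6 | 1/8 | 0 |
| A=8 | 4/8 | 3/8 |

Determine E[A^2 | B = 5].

64

P(B = 5) = 3/8.
Σ A^2·P over the event = 64·(3/8) = 24.
E[A^2 | B = 5] = (24) / (3/8) = 64.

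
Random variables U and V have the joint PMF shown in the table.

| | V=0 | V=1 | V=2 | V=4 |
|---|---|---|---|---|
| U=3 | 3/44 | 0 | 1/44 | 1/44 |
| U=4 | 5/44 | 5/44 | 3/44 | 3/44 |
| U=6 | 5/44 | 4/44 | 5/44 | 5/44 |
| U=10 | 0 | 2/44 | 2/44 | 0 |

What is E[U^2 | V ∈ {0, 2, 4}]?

961/33

P(V ∈ {0, 2, 4}) = 3/4.
Summing U^2·P(U=x,V=y) over the conditioning event gives 961/44.
E[U^2 | V ∈ {0, 2, 4}] = (961/44) / (3/4) = 961/33.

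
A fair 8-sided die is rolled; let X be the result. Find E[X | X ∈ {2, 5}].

P(X ∈ {2, 5}) = 1/4.
Σ over the event: 2·1/8 + 5·1/8 = 7/8.
E[X | X ∈ {2, 5}] = (7/8) / (1/4) = 7/2.

7/2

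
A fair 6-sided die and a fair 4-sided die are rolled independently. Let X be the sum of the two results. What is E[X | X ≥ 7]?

8

P(X ≥ 7) = 5/12.
Σ over the event: 7·1/6 + 8·1/8 + 9·1/12 + 10·1/24 = 10/3.
E[X | X ≥ 7] = (10/3) / (5/12) = 8.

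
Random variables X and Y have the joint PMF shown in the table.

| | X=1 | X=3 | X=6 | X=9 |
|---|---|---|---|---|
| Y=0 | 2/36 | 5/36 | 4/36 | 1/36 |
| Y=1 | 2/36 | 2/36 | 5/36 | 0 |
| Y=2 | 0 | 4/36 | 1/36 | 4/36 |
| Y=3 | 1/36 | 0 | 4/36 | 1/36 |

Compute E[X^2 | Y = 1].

200/9

P(Y = 1) = 1/4.
Σ X^2·P over the event = 1·(2/36) + 9·(2/36) + 36·(5/36) = 50/9.
E[X^2 | Y = 1] = (50/9) / (1/4) = 200/9.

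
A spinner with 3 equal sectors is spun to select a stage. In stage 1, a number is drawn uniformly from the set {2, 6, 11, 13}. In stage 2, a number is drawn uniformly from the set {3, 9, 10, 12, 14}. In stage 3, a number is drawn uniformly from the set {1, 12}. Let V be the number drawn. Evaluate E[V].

241/30

E[V | stage 1] = (2+6+11+13)/4 = 8.
E[V | stage 2] = (3+9+10+12+14)/5 = 48/5.
E[V | stage 3] = (1+12)/2 = 13/2.
By the law of total expectation,
E[V] = (1/3)·(8) + (1/3)·(48/5) + (1/3)·(13/2) = 241/30.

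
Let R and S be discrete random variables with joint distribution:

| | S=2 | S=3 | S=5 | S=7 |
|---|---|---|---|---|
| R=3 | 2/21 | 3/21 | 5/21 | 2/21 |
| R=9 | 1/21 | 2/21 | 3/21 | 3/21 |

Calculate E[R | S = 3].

P(S = 3) = 5/21.
Σ R·P over the event = 3·(3/21) + 9·(2/21) = 9/7.
E[R | S = 3] = (9/7) / (5/21) = 27/5.

27/5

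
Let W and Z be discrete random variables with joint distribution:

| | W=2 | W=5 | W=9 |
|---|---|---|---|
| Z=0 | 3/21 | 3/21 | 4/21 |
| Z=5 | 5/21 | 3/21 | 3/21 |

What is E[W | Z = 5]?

P(Z = 5) = 11/21.
Σ W·P over the event = 2·(5/21) + 5·(3/21) + 9·(3/21) = 52/21.
E[W | Z = 5] = (52/21) / (11/21) = 52/11.

52/11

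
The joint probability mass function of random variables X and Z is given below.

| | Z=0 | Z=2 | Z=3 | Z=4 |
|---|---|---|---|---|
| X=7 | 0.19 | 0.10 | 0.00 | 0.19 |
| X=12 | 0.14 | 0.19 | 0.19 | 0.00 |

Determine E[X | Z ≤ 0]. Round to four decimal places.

9.1212

P(Z ≤ 0) = 0.33.
Σ X·P over the event = 7·(0.19) + 12·(0.14) = 3.01.
E[X | Z ≤ 0] = (3.01) / (0.33) = 9.1212.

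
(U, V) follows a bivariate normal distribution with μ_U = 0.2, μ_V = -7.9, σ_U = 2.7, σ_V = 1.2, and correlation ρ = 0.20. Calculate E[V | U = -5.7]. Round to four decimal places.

E[V | U=x] = μ_V + ρ(σ_V/σ_U)(x − μ_U) for jointly normal variables.
E[V | U=-5.7] = -7.9 + (0.20)·(1.2/2.7)·(-5.7 − (0.2)) = -7.9 + (0.088889)·(-5.9) = -8.4244.

-8.4244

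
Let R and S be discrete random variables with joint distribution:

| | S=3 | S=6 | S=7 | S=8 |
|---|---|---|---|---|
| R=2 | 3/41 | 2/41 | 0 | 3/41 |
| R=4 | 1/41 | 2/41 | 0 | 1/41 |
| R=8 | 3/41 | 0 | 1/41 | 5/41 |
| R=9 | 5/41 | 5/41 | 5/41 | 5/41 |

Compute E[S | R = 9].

P(R = 9) = 20/41.
Summing S·P(R=x,S=y) over the conditioning event gives 120/41.
E[S | R = 9] = (120/41) / (20/41) = 6.

6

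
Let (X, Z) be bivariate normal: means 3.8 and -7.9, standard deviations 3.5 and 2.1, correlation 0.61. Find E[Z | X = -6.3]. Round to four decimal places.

-11.5966

E[Z | X=x] = μ_Z + ρ(σ_Z/σ_X)(x − μ_X) for jointly normal variables.
E[Z | X=-6.3] = -7.9 + (0.61)·(2.1/3.5)·(-6.3 − (3.8)) = -7.9 + (0.366)·(-10.1) = -11.5966.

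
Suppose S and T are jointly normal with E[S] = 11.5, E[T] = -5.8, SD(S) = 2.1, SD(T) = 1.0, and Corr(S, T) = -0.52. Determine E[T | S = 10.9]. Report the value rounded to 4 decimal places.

-5.6514

E[T | S=x] = μ_T + ρ(σ_T/σ_S)(x − μ_S) for jointly normal variables.
E[T | S=10.9] = -5.8 + (-0.52)·(1.0/2.1)·(10.9 − (11.5)) = -5.8 + (-0.24762)·(-0.6) = -5.6514.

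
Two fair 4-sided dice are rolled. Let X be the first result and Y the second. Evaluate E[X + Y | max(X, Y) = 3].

24/5

P(max(X, Y) = 3) = 5/16.
Summing (X+Y)·P(x,y) over outcomes with max(X, Y) = 3 gives 3/2.
E[X + Y | max(X, Y) = 3] = (3/2) / (5/16) = 24/5.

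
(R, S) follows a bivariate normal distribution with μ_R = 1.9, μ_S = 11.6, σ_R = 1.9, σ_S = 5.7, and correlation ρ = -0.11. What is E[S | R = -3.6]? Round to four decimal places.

E[S | R=x] = μ_S + ρ(σ_S/σ_R)(x − μ_R) for jointly normal variables.
E[S | R=-3.6] = 11.6 + (-0.11)·(5.7/1.9)·(-3.6 − (1.9)) = 11.6 + (-0.33)·(-5.5) = 13.4150.

13.4150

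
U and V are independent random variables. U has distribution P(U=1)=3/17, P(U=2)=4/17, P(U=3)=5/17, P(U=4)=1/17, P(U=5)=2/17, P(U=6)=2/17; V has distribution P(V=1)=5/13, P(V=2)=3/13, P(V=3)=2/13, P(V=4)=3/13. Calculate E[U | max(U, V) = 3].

P(max(U, V) = 3) = 64/221.
Summing U·P(x,y) over outcomes with max(U, V) = 3 gives 172/221.
E[U | max(U, V) = 3] = (172/221) / (64/221) = 43/16.

43/16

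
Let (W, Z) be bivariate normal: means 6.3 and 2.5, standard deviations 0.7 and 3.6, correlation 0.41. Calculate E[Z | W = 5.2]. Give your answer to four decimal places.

For a bivariate normal, E[Z | W=x] = μ_Z + ρ·(σ_Z/σ_W)·(x − μ_W).
E[Z | W=5.2] = 2.5 + (0.41)·(3.6/0.7)·(5.2 − (6.3)) = 2.5 + (2.10857)·(-1.1) = 0.1806.

0.1806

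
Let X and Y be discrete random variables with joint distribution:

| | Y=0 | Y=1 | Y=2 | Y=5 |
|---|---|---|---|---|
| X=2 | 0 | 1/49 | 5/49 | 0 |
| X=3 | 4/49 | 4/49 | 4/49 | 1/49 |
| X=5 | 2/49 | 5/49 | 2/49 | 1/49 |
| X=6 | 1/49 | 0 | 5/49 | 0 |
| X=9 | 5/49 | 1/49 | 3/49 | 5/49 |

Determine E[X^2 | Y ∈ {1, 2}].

P(Y ∈ {1, 2}) = 30/49.
Summing X^2·P(X=x,Y=y) over the conditioning event gives 775/49.
E[X^2 | Y ∈ {1, 2}] = (775/49) / (30/49) = 155/6.

155/6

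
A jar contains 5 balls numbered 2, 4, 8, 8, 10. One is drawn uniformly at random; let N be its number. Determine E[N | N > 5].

26/3

P(N > 5) = 3/5.
Σ over the event: 8·2/5 + 10·1/5 = 26/5.
E[N | N > 5] = (26/5) / (3/5) = 26/3.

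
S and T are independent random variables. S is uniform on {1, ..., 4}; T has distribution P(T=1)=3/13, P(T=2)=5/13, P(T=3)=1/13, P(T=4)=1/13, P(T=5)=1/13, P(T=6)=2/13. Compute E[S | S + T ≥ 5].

3

P(S + T ≥ 5) = 8/13.
Summing S·P(x,y) over outcomes with S + T ≥ 5 gives 24/13.
E[S | S + T ≥ 5] = (24/13) / (8/13) = 3.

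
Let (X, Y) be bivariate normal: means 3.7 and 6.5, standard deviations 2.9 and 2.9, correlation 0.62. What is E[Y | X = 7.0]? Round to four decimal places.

8.5460

E[Y | X=x] = μ_Y + ρ(σ_Y/σ_X)(x − μ_X) for jointly normal variables.
E[Y | X=7.0] = 6.5 + (0.62)·(2.9/2.9)·(7.0 − (3.7)) = 6.5 + (0.62)·(3.3) = 8.5460.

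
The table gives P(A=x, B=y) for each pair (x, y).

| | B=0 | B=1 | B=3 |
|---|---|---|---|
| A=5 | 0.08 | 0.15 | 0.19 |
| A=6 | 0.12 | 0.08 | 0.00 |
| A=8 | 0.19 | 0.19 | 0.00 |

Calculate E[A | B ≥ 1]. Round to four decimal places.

P(B ≥ 1) = 0.61.
Σ A·P over the event = 5·(0.15) + 5·(0.19) + 6·(0.08) + 8·(0.19) = 3.70.
E[A | B ≥ 1] = (3.70) / (0.61) = 6.0656.

6.0656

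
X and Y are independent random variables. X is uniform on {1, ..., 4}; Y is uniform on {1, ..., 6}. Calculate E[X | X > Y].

10/3

Outcomes with X > Y: (2,1), (3,1), (3,2), (4,1), (4,2), (4,3), each with probability 1/24.
E[X | X > Y] = (2 + 3 + 3 + 4 + 4 + 4) / 6 = 10/3.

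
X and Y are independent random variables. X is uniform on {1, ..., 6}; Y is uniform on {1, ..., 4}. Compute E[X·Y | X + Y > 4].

65/6

P(X + Y > 4) = 3/4.
Summing XY·P(x,y) over outcomes with X + Y > 4 gives 65/8.
E[X·Y | X + Y > 4] = (65/8) / (3/4) = 65/6.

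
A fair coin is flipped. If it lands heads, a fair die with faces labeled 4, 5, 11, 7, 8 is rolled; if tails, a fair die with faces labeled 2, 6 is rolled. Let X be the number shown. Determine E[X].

11/2

E[X | heads] = (4+5+11+7+8)/5 = 7.
E[X | tails] = (2+6)/2 = 4.
By the law of total expectation,
E[X] = (1/2)·(7) + (1/2)·(4) = 11/2.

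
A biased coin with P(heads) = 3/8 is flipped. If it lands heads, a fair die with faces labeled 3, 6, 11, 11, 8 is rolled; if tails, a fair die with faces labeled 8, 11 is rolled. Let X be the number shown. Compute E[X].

E[X | heads] = (3+6+11+11+8)/5 = 39/5.
E[X | tails] = (8+11)/2 = 19/2.
E[X] = (3/8)·(39/5) + (5/8)·(19/2) = 709/80.

709/80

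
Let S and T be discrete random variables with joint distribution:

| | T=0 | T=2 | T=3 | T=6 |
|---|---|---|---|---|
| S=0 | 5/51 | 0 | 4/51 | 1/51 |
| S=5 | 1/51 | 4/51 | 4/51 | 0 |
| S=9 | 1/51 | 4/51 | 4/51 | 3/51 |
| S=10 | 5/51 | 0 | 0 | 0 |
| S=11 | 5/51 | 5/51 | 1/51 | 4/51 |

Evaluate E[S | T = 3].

P(T = 3) = 13/51.
Σ S·P over the event = 0·(4/51) + 5·(4/51) + 9·(4/51) + 11·(1/51) = 67/51.
E[S | T = 3] = (67/51) / (13/51) = 67/13.

67/13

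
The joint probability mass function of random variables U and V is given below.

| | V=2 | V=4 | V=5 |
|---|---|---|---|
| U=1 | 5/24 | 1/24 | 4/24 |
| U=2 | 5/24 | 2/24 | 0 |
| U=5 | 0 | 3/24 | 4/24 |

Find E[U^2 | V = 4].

P(V = 4) = 1/4.
Σ U^2·P over the event = 1·(1/24) + 4·(2/24) + 25·(3/24) = 7/2.
E[U^2 | V = 4] = (7/2) / (1/4) = 14.

14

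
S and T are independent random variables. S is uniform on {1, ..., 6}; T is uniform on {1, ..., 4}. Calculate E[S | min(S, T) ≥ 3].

9/2

P(min(S, T) ≥ 3) = 1/3.
Summing S·P(x,y) over outcomes with min(S, T) ≥ 3 gives 3/2.
E[S | min(S, T) ≥ 3] = (3/2) / (1/3) = 9/2.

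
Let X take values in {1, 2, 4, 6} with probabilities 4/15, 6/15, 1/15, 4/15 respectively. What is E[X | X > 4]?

6

P(X > 4) = 4/15.
Σ over the event: 6·4/15 = 8/5.
E[X | X > 4] = (8/5) / (4/15) = 6.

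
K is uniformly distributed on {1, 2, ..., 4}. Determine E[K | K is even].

Given K is even, K is equally likely to be any of {2, 4}.
E[K | K is even] = (2 + 4) / 2 = 3.

3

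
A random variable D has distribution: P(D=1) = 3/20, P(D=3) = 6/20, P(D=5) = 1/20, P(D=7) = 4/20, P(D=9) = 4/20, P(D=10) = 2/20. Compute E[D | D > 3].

89/11

P(D > 3) = 11/20.
Σ over the event: 5·1/20 + 7·1/5 + 9·1/5 + 10·1/10 = 89/20.
E[D | D > 3] = (89/20) / (11/20) = 89/11.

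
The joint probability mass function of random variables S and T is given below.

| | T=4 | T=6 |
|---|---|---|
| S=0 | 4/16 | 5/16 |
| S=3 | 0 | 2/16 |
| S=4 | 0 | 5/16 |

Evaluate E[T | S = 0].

P(S = 0) = 9/16.
Σ T·P over the event = 4·(4/16) + 6·(5/16) = 23/8.
E[T | S = 0] = (23/8) / (9/16) = 46/9.

46/9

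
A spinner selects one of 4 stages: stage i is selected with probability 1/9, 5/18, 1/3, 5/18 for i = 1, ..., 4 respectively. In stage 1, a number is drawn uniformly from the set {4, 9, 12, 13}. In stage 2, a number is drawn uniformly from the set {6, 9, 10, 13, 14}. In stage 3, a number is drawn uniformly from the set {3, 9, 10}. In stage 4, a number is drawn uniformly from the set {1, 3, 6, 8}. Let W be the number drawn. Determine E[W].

275/36

E[W | stage 1] = (4+9+12+13)/4 = 19/2.
E[W | stage 2] = (6+9+10+13+14)/5 = 52/5.
E[W | stage 3] = (3+9+10)/3 = 22/3.
E[W | stage 4] = (1+3+6+8)/4 = 9/2.
E[W] = (1/9)·(19/2) + (5/18)·(52/5) + (1/3)·(22/3) + (5/18)·(9/2) = 275/36.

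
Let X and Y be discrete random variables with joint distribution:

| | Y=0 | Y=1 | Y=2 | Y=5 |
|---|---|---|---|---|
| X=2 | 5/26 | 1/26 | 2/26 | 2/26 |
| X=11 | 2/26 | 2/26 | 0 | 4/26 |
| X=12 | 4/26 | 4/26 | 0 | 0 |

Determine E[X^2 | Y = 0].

838/11

P(Y = 0) = 11/26.
Σ X^2·P over the event = 4·(5/26) + 121·(2/26) + 144·(4/26) = 419/13.
E[X^2 | Y = 0] = (419/13) / (11/26) = 838/11.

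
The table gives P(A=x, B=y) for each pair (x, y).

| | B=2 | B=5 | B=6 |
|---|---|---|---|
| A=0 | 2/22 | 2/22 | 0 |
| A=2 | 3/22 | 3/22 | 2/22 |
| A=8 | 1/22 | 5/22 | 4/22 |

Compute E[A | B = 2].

7/3

P(B = 2) = 3/11.
Σ A·P over the event = 0·(2/22) + 2·(3/22) + 8·(1/22) = 7/11.
E[A | B = 2] = (7/11) / (3/11) = 7/3.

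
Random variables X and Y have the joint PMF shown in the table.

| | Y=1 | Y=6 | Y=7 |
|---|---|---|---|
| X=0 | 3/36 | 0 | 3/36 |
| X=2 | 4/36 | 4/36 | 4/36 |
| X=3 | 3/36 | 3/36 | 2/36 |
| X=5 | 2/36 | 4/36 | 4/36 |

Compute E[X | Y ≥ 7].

34/13

P(Y ≥ 7) = 13/36.
Σ X·P over the event = 0·(3/36) + 2·(4/36) + 3·(2/36) + 5·(4/36) = 17/18.
E[X | Y ≥ 7] = (17/18) / (13/36) = 34/13.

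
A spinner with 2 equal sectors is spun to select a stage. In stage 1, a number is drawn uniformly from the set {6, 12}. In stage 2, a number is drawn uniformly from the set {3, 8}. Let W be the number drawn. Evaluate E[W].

29/4

E[W | stage 1] = (6+12)/2 = 9.
E[W | stage 2] = (3+8)/2 = 11/2.
By the law of total expectation,
E[W] = (1/2)·(9) + (1/2)·(11/2) = 29/4.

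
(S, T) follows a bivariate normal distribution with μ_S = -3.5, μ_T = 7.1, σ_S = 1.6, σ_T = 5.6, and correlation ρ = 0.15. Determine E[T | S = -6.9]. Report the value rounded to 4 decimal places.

5.3150

For a bivariate normal, E[T | S=x] = μ_T + ρ·(σ_T/σ_S)·(x − μ_S).
E[T | S=-6.9] = 7.1 + (0.15)·(5.6/1.6)·(-6.9 − (-3.5)) = 7.1 + (0.525)·(-3.4) = 5.3150.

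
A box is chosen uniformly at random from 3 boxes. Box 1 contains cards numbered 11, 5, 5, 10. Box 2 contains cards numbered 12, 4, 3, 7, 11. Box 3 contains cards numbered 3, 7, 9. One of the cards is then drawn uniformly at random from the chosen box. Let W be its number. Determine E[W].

E[W | box 1] = (11+5+5+10)/4 = 31/4.
E[W | box 2] = (12+4+3+7+11)/5 = 37/5.
E[W | box 3] = (3+7+9)/3 = 19/3.
By the law of total expectation,
E[W] = (1/3)·(31/4) + (1/3)·(37/5) + (1/3)·(19/3) = 1289/180.

1289/180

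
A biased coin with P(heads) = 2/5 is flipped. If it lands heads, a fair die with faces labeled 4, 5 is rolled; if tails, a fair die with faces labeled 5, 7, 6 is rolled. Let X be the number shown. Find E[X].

E[X | heads] = (4+5)/2 = 9/2.
E[X | tails] = (5+7+6)/3 = 6.
E[X] = (2/5)·(9/2) + (3/5)·(6) = 27/5.

27/5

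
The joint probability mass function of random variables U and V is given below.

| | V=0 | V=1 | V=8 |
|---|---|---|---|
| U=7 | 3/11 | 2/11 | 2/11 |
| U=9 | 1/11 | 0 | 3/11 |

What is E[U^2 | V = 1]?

P(V = 1) = 2/11.
Σ U^2·P over the event = 49·(2/11) = 98/11.
E[U^2 | V = 1] = (98/11) / (2/11) = 49.

49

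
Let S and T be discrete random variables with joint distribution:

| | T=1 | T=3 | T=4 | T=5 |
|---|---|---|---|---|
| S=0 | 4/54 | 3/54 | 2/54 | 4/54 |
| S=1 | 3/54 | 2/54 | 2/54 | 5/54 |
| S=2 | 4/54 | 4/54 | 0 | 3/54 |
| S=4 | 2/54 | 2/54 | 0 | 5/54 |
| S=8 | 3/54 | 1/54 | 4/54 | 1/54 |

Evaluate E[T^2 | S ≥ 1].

539/41

P(S ≥ 1) = 41/54.
Summing T^2·P(S=x,T=y) over the conditioning event gives 539/54.
E[T^2 | S ≥ 1] = (539/54) / (41/54) = 539/41.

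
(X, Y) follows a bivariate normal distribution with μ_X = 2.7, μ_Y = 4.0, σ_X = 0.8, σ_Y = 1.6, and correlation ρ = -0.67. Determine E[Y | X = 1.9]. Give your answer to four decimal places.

5.0720

The regression of Y on X has slope ρ·σ_Y/σ_X and passes through (μ_X, μ_Y).
E[Y | X=1.9] = 4.0 + (-0.67)·(1.6/0.8)·(1.9 − (2.7)) = 4.0 + (-1.34)·(-0.8) = 5.0720.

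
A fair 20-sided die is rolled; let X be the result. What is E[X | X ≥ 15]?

Given X ≥ 15, X is equally likely to be any of {15, 16, 17, 18, 19, 20}.
E[X | X ≥ 15] = (15 + 16 + 17 + 18 + 19 + 20) / 6 = 35/2.

35/2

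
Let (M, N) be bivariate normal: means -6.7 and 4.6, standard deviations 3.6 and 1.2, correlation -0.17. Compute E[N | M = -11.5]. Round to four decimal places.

4.8720

E[N | M=x] = μ_N + ρ(σ_N/σ_M)(x − μ_M) for jointly normal variables.
E[N | M=-11.5] = 4.6 + (-0.17)·(1.2/3.6)·(-11.5 − (-6.7)) = 4.6 + (-0.056667)·(-4.8) = 4.8720.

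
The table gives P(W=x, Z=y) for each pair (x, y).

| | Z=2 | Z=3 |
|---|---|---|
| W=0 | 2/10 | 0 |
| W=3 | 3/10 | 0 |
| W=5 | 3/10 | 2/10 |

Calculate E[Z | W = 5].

P(W = 5) = 1/2.
Summing Z·P(W=x,Z=y) over the conditioning event gives 6/5.
E[Z | W = 5] = (6/5) / (1/2) = 12/5.

12/5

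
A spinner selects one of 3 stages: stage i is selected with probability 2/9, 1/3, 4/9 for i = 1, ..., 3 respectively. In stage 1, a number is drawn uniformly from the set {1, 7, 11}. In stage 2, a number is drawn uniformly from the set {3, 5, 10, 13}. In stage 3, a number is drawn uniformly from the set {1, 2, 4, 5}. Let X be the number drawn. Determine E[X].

575/108

E[X | stage 1] = (1+7+11)/3 = 19/3.
E[X | stage 2] = (3+5+10+13)/4 = 31/4.
E[X | stage 3] = (1+2+4+5)/4 = 3.
E[X] = (2/9)·(19/3) + (1/3)·(31/4) + (4/9)·(3) = 575/108.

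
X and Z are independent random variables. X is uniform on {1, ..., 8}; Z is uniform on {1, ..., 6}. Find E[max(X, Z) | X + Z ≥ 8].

P(X + Z ≥ 8) = 9/16.
Summing max(X,Z)·P(x,y) over outcomes with X + Z ≥ 8 gives 173/48.
E[max(X, Z) | X + Z ≥ 8] = (173/48) / (9/16) = 173/27.

173/27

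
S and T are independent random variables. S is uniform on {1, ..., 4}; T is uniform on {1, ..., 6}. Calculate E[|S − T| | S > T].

Outcomes with S > T: (2,1), (3,1), (3,2), (4,1), (4,2), (4,3), each with probability 1/24.
E[|S − T| | S > T] = (1 + 2 + 1 + 3 + 2 + 1) / 6 = 5/3.

5/3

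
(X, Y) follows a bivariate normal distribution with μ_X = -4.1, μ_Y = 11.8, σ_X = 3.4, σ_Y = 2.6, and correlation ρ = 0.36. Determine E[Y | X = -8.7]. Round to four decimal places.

10.5336

E[Y | X=x] = μ_Y + ρ(σ_Y/σ_X)(x − μ_X) for jointly normal variables.
E[Y | X=-8.7] = 11.8 + (0.36)·(2.6/3.4)·(-8.7 − (-4.1)) = 11.8 + (0.275294)·(-4.6) = 10.5336.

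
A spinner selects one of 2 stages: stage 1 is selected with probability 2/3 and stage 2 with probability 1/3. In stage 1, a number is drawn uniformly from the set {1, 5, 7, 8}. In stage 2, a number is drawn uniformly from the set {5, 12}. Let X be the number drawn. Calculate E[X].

19/3

E[X | stage 1] = (1+5+7+8)/4 = 21/4.
E[X | stage 2] = (5+12)/2 = 17/2.
By the law of total expectation,
E[X] = (2/3)·(21/4) + (1/3)·(17/2) = 19/3.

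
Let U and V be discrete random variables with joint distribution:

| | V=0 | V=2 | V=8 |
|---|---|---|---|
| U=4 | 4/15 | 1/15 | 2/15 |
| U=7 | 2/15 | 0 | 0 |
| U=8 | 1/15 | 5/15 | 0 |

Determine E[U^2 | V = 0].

P(V = 0) = 7/15.
Σ U^2·P over the event = 16·(4/15) + 49·(2/15) + 64·(1/15) = 226/15.
E[U^2 | V = 0] = (226/15) / (7/15) = 226/7.

226/7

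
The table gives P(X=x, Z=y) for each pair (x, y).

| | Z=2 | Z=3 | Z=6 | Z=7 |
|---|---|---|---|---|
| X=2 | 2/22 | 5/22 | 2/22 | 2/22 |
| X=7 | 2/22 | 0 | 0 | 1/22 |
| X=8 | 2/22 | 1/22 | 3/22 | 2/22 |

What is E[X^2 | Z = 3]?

14

P(Z = 3) = 3/11.
Σ X^2·P over the event = 4·(5/22) + 64·(1/22) = 42/11.
E[X^2 | Z = 3] = (42/11) / (3/11) = 14.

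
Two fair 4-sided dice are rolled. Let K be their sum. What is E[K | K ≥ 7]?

P(K ≥ 7) = 3/16.
Σ over the event: 7·1/8 + 8·1/16 = 11/8.
E[K | K ≥ 7] = (11/8) / (3/16) = 22/3.

22/3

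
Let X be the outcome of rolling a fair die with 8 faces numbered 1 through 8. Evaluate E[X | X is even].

5

Given X is even, X is equally likely to be any of {2, 4, 6, 8}.
E[X | X is even] = (2 + 4 + 6 + 8) / 4 = 5.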